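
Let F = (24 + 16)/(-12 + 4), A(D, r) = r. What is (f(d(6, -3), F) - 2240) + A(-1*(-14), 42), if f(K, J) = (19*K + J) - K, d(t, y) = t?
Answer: -2095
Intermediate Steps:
F = -5 (F = 40/(-8) = 40*(-1/8) = -5)
f(K, J) = J + 18*K (f(K, J) = (J + 19*K) - K = J + 18*K)
(f(d(6, -3), F) - 2240) + A(-1*(-14), 42) = ((-5 + 18*6) - 2240) + 42 = ((-5 + 108) - 2240) + 42 = (103 - 2240) + 42 = -2137 + 42 = -2095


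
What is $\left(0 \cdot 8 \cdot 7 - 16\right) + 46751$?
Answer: $46735$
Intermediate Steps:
$\left(0 \cdot 8 \cdot 7 - 16\right) + 46751 = \left(0 \cdot 56 - 16\right) + 46751 = \left(0 - 16\right) + 46751 = -16 + 46751 = 46735$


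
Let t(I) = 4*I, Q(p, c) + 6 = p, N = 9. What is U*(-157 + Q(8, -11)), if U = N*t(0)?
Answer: 0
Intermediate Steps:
Q(p, c) = -6 + p
U = 0 (U = 9*(4*0) = 9*0 = 0)
U*(-157 + Q(8, -11)) = 0*(-157 + (-6 + 8)) = 0*(-157 + 2) = 0*(-155) = 0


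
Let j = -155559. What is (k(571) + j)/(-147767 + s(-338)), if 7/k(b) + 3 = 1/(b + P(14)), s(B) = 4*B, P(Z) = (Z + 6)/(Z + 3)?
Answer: 4536790765/4348906516 ≈ 1.0432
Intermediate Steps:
P(Z) = (6 + Z)/(3 + Z)
k(b) = 7/(-3 + 1/(20/17 + b)) (k(b) = 7/(-3 + 1/(b + (6 + 14)/(3 + 14))) = 7/(-3 + 1/(b + 20/17)) = 7/(-3 + 1/(20/17 + b)))
(k(571) + j)/(-147767 + s(-338)) = (7*(-20 - 17*571)/(43 + 51*571) - 155559)/(-147767 + 4*(-338)) = (7*(-20 - 9707)/(43 + 29121) - 155559)/(-147767 - 1352) = (7*(-9727)/29164 - 155559)/(-149119) = (7*(1/29164)*(-9727) - 155559)*(-1/149119) = (-68089/29164 - 155559)*(-1/149119) = -4536790765/29164*(-1/149119) = 4536790765/4348906516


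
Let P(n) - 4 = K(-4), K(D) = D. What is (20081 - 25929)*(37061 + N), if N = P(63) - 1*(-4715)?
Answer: -244306048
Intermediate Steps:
P(n) = 0 (P(n) = 4 - 4 = 0)
N = 4715 (N = 0 - 1*(-4715) = 0 + 4715 = 4715)
(20081 - 25929)*(37061 + N) = (20081 - 25929)*(37061 + 4715) = -5848*41776 = -244306048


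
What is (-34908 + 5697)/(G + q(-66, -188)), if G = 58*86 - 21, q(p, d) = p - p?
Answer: -29211/4967 ≈ -5.8810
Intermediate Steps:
q(p, d) = 0
G = 4967 (G = 4988 - 21 = 4967)
(-34908 + 5697)/(G + q(-66, -188)) = (-34908 + 5697)/(4967 + 0) = -29211/4967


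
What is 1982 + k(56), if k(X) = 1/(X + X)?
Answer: 221985/112 ≈ 1982.0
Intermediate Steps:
k(X) = 1/(2*X)
1982 + k(56) = 1982 + (½)/56 = 1982 + (½)*(1/56) = 1982 + 1/112 = 221985/112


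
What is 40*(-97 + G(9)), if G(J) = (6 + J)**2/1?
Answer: 5120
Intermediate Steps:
G(J) = (6 + J)**2 (G(J) = (6 + J)**2*1 = (6 + J)**2)
40*(-97 + G(9)) = 40*(-97 + (6 + 9)**2) = 40*(-97 + 15**2) = 40*(-97 + 225) = 40*128 = 5120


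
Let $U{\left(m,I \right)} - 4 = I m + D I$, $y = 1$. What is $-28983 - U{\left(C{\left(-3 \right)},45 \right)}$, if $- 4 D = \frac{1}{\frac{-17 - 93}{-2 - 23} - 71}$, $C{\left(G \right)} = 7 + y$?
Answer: $- \frac{4343381}{148} \approx -29347.0$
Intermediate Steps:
$C{\left(G \right)} = 8$ ($C{\left(G \right)} = 7 + 1 = 8$)
$D = \frac{5}{1332}$ ($D = - \frac{1}{4 \left(\frac{-17 - 93}{-2 - 23} - 71\right)} = - \frac{1}{4 \left(- \frac{110}{-25} - 71\right)} = - \frac{1}{4 \left(\left(-110\right) \left(- \frac{1}{25}\right) - 71\right)} = - \frac{1}{4 \left(\frac{22}{5} - 71\right)} = - \frac{1}{4 \left(- \frac{333}{5}\right)} = \left(- \frac{1}{4}\right) \left(- \frac{5}{333}\right) = \frac{5}{1332} \approx 0.0037538$)
$U{\left(m,I \right)} = 4 + \frac{5 I}{1332} + I m$ ($U{\left(m,I \right)} = 4 + \left(I m + \frac{5 I}{1332}\right) = 4 + \left(\frac{5 I}{1332} + I m\right) = 4 + \frac{5 I}{1332} + I m$)
$-28983 - U{\left(C{\left(-3 \right)},45 \right)} = -28983 - \left(4 + \frac{5}{1332} \cdot 45 + 45 \cdot 8\right) = -28983 - \left(4 + \frac{25}{148} + 360\right) = -28983 - \frac{53897}{148} = - \frac{4343381}{148}$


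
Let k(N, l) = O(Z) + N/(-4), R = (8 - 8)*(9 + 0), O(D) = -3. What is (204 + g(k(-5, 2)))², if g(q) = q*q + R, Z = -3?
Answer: 10975969/256 ≈ 42875.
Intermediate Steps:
R = 0 (R = 0*9 = 0)
k(N, l) = -3 - N/4 (k(N, l) = -3 + N/(-4) = -3 + N*(-¼) = -3 - N/4)
g(q) = q² (g(q) = q*q + 0 = q² + 0 = q²)
(204 + g(k(-5, 2)))² = (204 + (-3 - ¼*(-5))²)² = (204 + (-3 + 5/4)²)² = (204 + (-7/4)²)² = (204 + 49/16)² = (3313/16)² = 10975969/256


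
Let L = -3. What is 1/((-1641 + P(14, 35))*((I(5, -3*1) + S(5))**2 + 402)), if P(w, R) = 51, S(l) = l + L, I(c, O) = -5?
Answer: -1/653490 ≈ -1.5302e-6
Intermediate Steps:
S(l) = -3 + l (S(l) = l - 3 = -3 + l)
1/((-1641 + P(14, 35))*((I(5, -3*1) + S(5))**2 + 402)) = 1/((-1641 + 51)*((-5 + (-3 + 5))**2 + 402)) = 1/(-1590*((-5 + 2)**2 + 402)) = 1/(-1590*((-3)**2 + 402)) = 1/(-1590*(9 + 402)) = 1/(-1590*411) = 1/(-653490) = -1/653490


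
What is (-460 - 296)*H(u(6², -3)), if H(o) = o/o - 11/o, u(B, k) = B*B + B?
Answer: -27741/37 ≈ -749.76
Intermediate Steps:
u(B, k) = B + B² (u(B, k) = B² + B = B + B²)
H(o) = 1 - 11/o
(-460 - 296)*H(u(6², -3)) = (-460 - 296)*((-11 + 6²*(1 + 6²))/((6²*(1 + 6²)))) = -756*(-11 + 36*(1 + 36))/(36*(1 + 36)) = -756*(-11 + 36*37)/(36*37) = -756*(-11 + 1332)/1332 = -21*1321/37 = -756*1321/1332 = -27741/37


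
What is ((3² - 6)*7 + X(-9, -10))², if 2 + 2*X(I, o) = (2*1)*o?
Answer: 100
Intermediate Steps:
X(I, o) = -1 + o (X(I, o) = -1 + ((2*1)*o)/2 = -1 + (2*o)/2 = -1 + o)
((3² - 6)*7 + X(-9, -10))² = ((3² - 6)*7 + (-1 - 10))² = ((9 - 6)*7 - 11)² = (3*7 - 11)² = (21 - 11)² = 10² = 100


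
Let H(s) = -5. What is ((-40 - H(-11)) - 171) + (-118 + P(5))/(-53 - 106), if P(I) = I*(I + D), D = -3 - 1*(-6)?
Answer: -10892/53 ≈ -205.51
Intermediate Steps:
D = 3 (D = -3 + 6 = 3)
P(I) = I*(3 + I) (P(I) = I*(I + 3) = I*(3 + I))
((-40 - H(-11)) - 171) + (-118 + P(5))/(-53 - 106) = ((-40 - 1*(-5)) - 171) + (-118 + 5*(3 + 5))/(-53 - 106) = ((-40 + 5) - 171) + (-118 + 5*8)/(-159) = (-35 - 171) + (-118 + 40)*(-1/159) = -206 - 78*(-1/159) = -206 + 26/53 = -10892/53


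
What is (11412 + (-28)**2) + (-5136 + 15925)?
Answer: 22985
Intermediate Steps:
(11412 + (-28)**2) + (-5136 + 15925) = (11412 + 784) + 10789 = 12196 + 10789 = 22985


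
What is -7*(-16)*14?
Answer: 1568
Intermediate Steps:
-7*(-16)*14 = 112*14 = 1568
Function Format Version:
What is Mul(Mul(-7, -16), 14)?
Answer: 1568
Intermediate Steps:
Mul(Mul(-7, -16), 14) = Mul(112, 14) = 1568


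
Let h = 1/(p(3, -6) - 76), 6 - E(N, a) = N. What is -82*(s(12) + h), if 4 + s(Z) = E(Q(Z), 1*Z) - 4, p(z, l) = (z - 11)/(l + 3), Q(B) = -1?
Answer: 9143/110 ≈ 83.118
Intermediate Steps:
E(N, a) = 6 - N
p(z, l) = (-11 + z)/(3 + l)
s(Z) = -1 (s(Z) = -4 + ((6 - 1*(-1)) - 4) = -4 + ((6 + 1) - 4) = -4 + (7 - 4) = -4 + 3 = -1)
h = -3/220 (h = 1/((-11 + 3)/(3 - 6) - 76) = 1/(-8/(-3) - 76) = 1/(-⅓*(-8) - 76) = 1/(8/3 - 76) = 1/(-220/3) = -3/220 ≈ -0.013636)
-82*(s(12) + h) = -82*(-1 - 3/220) = -82*(-223/220) = 9143/110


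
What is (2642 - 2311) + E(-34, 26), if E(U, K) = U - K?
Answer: 271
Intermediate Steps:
(2642 - 2311) + E(-34, 26) = (2642 - 2311) + (-34 - 1*26) = 331 + (-34 - 26) = 331 - 60 = 271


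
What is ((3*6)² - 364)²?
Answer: 1600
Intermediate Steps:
((3*6)² - 364)² = (18² - 364)² = (324 - 364)² = (-40)² = 1600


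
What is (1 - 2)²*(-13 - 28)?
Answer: -41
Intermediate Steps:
(1 - 2)²*(-13 - 28) = (-1)²*(-41) = 1*(-41) = -41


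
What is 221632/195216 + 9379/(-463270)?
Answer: 6302782861/5652357270 ≈ 1.1151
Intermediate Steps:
221632/195216 + 9379/(-463270) = 221632*(1/195216) + 9379*(-1/463270) = 13852/12201 - 9379/463270 = 6302782861/5652357270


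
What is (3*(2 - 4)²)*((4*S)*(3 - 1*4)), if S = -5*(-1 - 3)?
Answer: -960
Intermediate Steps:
S = 20 (S = -5*(-4) = 20)
(3*(2 - 4)²)*((4*S)*(3 - 1*4)) = (3*(2 - 4)²)*((4*20)*(3 - 1*4)) = (3*(-2)²)*(80*(3 - 4)) = (3*4)*(80*(-1)) = 12*(-80) = -960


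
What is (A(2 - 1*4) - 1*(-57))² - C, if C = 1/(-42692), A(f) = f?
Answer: 129143301/42692 ≈ 3025.0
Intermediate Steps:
C = -1/42692 ≈ -2.3424e-5
(A(2 - 1*4) - 1*(-57))² - C = ((2 - 1*4) - 1*(-57))² - 1*(-1/42692) = ((2 - 4) + 57)² + 1/42692 = (-2 + 57)² + 1/42692 = 55² + 1/42692 = 3025 + 1/42692 = 129143301/42692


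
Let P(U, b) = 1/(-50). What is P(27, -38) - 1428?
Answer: -71401/50 ≈ -1428.0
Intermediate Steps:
P(U, b) = -1/50
P(27, -38) - 1428 = -1/50 - 1428 = -71401/50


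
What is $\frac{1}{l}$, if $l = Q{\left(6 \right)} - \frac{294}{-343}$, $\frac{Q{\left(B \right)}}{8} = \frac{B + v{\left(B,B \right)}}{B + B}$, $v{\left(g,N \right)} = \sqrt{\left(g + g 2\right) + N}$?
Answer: $\frac{357}{950} - \frac{49 \sqrt{6}}{475} \approx 0.12311$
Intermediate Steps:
$v{\left(g,N \right)} = \sqrt{N + 3 g}$ ($v{\left(g,N \right)} = \sqrt{\left(g + 2 g\right) + N} = \sqrt{3 g + N} = \sqrt{N + 3 g}$)
$Q{\left(B \right)} = \frac{4 \left(B + 2 \sqrt{B}\right)}{B}$ ($Q{\left(B \right)} = 8 \frac{B + \sqrt{B + 3 B}}{B + B} = 8 \frac{B + \sqrt{4 B}}{2 B} = 8 \left(B + 2 \sqrt{B}\right) \frac{1}{2 B} = 8 \frac{B + 2 \sqrt{B}}{2 B} = \frac{4 \left(B + 2 \sqrt{B}\right)}{B}$)
$l = \frac{34}{7} + \frac{4 \sqrt{6}}{3}$ ($l = \left(4 + \frac{8}{\sqrt{6}}\right) - \frac{294}{-343} = \left(4 + 8 \frac{\sqrt{6}}{6}\right) - - \frac{6}{7} = \left(4 + \frac{4 \sqrt{6}}{3}\right) + \frac{6}{7} = \frac{34}{7} + \frac{4 \sqrt{6}}{3} \approx 8.1231$)
$\frac{1}{l} = \frac{1}{\frac{34}{7} + \frac{4 \sqrt{6}}{3}}$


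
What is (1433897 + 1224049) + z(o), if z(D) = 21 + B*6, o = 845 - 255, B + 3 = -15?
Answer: 2657859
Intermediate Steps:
B = -18 (B = -3 - 15 = -18)
o = 590
z(D) = -87 (z(D) = 21 - 18*6 = 21 - 108 = -87)
(1433897 + 1224049) + z(o) = (1433897 + 1224049) - 87 = 2657946 - 87 = 2657859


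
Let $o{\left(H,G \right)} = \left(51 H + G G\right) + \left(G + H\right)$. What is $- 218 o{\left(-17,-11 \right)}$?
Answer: $168732$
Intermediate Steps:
$o{\left(H,G \right)} = G + G^{2} + 52 H$ ($o{\left(H,G \right)} = \left(51 H + G^{2}\right) + \left(G + H\right) = \left(G^{2} + 51 H\right) + \left(G + H\right) = G + G^{2} + 52 H$)
$- 218 o{\left(-17,-11 \right)} = - 218 \left(-11 + \left(-11\right)^{2} + 52 \left(-17\right)\right) = - 218 \left(-11 + 121 - 884\right) = \left(-218\right) \left(-774\right) = 168732$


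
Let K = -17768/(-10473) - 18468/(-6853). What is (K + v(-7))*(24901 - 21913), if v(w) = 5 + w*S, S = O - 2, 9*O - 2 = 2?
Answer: 1449726170876/23923823 ≈ 60598.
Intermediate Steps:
O = 4/9 (O = 2/9 + (⅑)*2 = 2/9 + 2/9 = 4/9 ≈ 0.44444)
S = -14/9 (S = 4/9 - 2 = -14/9 ≈ -1.5556)
K = 315179468/71771469 (K = -17768*(-1/10473) - 18468*(-1/6853) = 17768/10473 + 18468/6853 = 315179468/71771469 ≈ 4.3914)
v(w) = 5 - 14*w/9 (v(w) = 5 + w*(-14/9) = 5 - 14*w/9)
(K + v(-7))*(24901 - 21913) = (315179468/71771469 + (5 - 14/9*(-7)))*(24901 - 21913) = (315179468/71771469 + (5 + 98/9))*2988 = (315179468/71771469 + 143/9)*2988 = (4366645093/215314407)*2988 = 1449726170876/23923823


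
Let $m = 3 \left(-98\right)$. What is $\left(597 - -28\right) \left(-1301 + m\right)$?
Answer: $-996875$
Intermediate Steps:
$m = -294$
$\left(597 - -28\right) \left(-1301 + m\right) = \left(597 - -28\right) \left(-1301 - 294\right) = \left(597 + 28\right) \left(-1595\right) = 625 \left(-1595\right) = -996875$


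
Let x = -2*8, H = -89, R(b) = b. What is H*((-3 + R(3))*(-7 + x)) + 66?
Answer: 66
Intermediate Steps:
x = -16
H*((-3 + R(3))*(-7 + x)) + 66 = -89*(-3 + 3)*(-7 - 16) + 66 = -0*(-23) + 66 = -89*0 + 66 = 0 + 66 = 66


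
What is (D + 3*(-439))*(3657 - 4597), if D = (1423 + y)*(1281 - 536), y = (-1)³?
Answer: -994588620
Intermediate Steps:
y = -1
D = 1059390 (D = (1423 - 1)*(1281 - 536) = 1422*745 = 1059390)
(D + 3*(-439))*(3657 - 4597) = (1059390 + 3*(-439))*(3657 - 4597) = (1059390 - 1317)*(-940) = 1058073*(-940) = -994588620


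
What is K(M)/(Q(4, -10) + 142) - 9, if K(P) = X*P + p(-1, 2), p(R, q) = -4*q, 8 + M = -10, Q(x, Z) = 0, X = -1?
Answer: -634/71 ≈ -8.9296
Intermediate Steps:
M = -18 (M = -8 - 10 = -18)
K(P) = -8 - P (K(P) = -P - 4*2 = -P - 8 = -8 - P)
K(M)/(Q(4, -10) + 142) - 9 = (-8 - 1*(-18))/(0 + 142) - 9 = (-8 + 18)/142 - 9 = (1/142)*10 - 9 = 5/71 - 9 = -634/71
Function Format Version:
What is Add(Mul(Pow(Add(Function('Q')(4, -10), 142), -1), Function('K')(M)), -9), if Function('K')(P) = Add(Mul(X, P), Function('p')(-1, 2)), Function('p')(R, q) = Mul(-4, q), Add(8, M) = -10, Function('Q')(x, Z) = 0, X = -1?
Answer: Rational(-634, 71) ≈ -8.9296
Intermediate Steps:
M = -18 (M = Add(-8, -10) = -18)
Function('K')(P) = Add(-8, Mul(-1, P)) (Function('K')(P) = Add(Mul(-1, P), Mul(-4, 2)) = Add(Mul(-1, P), -8) = Add(-8, Mul(-1, P)))
Add(Mul(Pow(Add(Function('Q')(4, -10), 142), -1), Function('K')(M)), -9) = Add(Mul(Pow(Add(0, 142), -1), Add(-8, Mul(-1, -18))), -9) = Add(Mul(Pow(142, -1), Add(-8, 18)), -9) = Add(Mul(Rational(1, 142), 10), -9) = Add(Rational(5, 71), -9) = Rational(-634, 71)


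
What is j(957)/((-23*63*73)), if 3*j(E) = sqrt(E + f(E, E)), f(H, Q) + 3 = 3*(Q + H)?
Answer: -2*sqrt(186)/105777 ≈ -0.00025787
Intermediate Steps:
f(H, Q) = -3 + 3*H + 3*Q (f(H, Q) = -3 + 3*(Q + H) = -3 + 3*(H + Q) = -3 + (3*H + 3*Q) = -3 + 3*H + 3*Q)
j(E) = sqrt(-3 + 7*E)/3 (j(E) = sqrt(E + (-3 + 3*E + 3*E))/3 = sqrt(E + (-3 + 6*E))/3 = sqrt(-3 + 7*E)/3)
j(957)/((-23*63*73)) = (sqrt(-3 + 7*957)/3)/((-23*63*73)) = (sqrt(-3 + 6699)/3)/((-1449*73)) = (sqrt(6696)/3)/(-105777) = ((6*sqrt(186))/3)*(-1/105777) = (2*sqrt(186))*(-1/105777) = -2*sqrt(186)/105777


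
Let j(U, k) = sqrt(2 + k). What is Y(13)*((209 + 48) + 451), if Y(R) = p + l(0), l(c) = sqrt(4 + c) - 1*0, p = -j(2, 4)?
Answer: 1416 - 708*sqrt(6) ≈ -318.24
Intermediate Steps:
p = -sqrt(6) (p = -sqrt(2 + 4) = -sqrt(6) ≈ -2.4495)
l(c) = sqrt(4 + c) (l(c) = sqrt(4 + c) + 0 = sqrt(4 + c))
Y(R) = 2 - sqrt(6) (Y(R) = -sqrt(6) + sqrt(4 + 0) = -sqrt(6) + sqrt(4) = -sqrt(6) + 2 = 2 - sqrt(6))
Y(13)*((209 + 48) + 451) = (2 - sqrt(6))*((209 + 48) + 451) = (2 - sqrt(6))*(257 + 451) = (2 - sqrt(6))*708 = 1416 - 708*sqrt(6)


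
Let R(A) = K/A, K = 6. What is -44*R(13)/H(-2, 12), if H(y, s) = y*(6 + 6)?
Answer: 11/13 ≈ 0.84615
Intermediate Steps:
R(A) = 6/A
H(y, s) = 12*y (H(y, s) = y*12 = 12*y)
-44*R(13)/H(-2, 12) = -44*6/13/(12*(-2)) = -44*6*(1/13)/(-24) = -264*(-1)/(13*24) = -44*(-1/52) = 11/13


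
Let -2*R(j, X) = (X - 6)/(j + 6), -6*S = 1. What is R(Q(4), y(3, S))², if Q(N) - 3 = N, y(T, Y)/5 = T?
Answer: 81/676 ≈ 0.11982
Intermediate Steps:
S = -⅙ (S = -⅙*1 = -⅙ ≈ -0.16667)
y(T, Y) = 5*T
Q(N) = 3 + N
R(j, X) = -(-6 + X)/(2*(6 + j)) (R(j, X) = -(X - 6)/(2*(j + 6)) = -(-6 + X)/(2*(6 + j)))
R(Q(4), y(3, S))² = ((6 - 5*3)/(2*(6 + (3 + 4))))² = ((6 - 1*15)/(2*(6 + 7)))² = ((½)*(6 - 15)/13)² = ((½)*(1/13)*(-9))² = (-9/26)² = 81/676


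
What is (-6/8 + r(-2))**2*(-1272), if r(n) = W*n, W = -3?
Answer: -70119/2 ≈ -35060.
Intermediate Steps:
r(n) = -3*n
(-6/8 + r(-2))**2*(-1272) = (-6/8 - 3*(-2))**2*(-1272) = (-6*1/8 + 6)**2*(-1272) = (-3/4 + 6)**2*(-1272) = (21/4)**2*(-1272) = (441/16)*(-1272) = -70119/2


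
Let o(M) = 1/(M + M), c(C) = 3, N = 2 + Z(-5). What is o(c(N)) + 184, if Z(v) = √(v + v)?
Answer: 1105/6 ≈ 184.17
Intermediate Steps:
Z(v) = √2*√v (Z(v) = √(2*v) = √2*√v)
N = 2 + I*√10 (N = 2 + √2*√(-5) = 2 + √2*(I*√5) = 2 + I*√10 ≈ 2.0 + 3.1623*I)
o(M) = 1/(2*M)
o(c(N)) + 184 = (½)/3 + 184 = (½)*(⅓) + 184 = ⅙ + 184 = 1105/6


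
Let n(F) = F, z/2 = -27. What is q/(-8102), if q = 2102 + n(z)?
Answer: -1024/4051 ≈ -0.25278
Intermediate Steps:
z = -54 (z = 2*(-27) = -54)
q = 2048 (q = 2102 - 54 = 2048)
q/(-8102) = 2048/(-8102) = 2048*(-1/8102) = -1024/4051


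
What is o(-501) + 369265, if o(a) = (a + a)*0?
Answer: 369265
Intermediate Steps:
o(a) = 0 (o(a) = (2*a)*0 = 0)
o(-501) + 369265 = 0 + 369265 = 369265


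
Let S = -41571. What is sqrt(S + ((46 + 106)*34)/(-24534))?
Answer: I*sqrt(695067357883)/4089 ≈ 203.89*I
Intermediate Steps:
sqrt(S + ((46 + 106)*34)/(-24534)) = sqrt(-41571 + ((46 + 106)*34)/(-24534)) = sqrt(-41571 + (152*34)*(-1/24534)) = sqrt(-41571 + 5168*(-1/24534)) = sqrt(-41571 - 2584/12267) = sqrt(-509954041/12267) = I*sqrt(695067357883)/4089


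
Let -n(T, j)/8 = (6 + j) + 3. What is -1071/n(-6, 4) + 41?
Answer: 5335/104 ≈ 51.298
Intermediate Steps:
n(T, j) = -72 - 8*j (n(T, j) = -8*((6 + j) + 3) = -8*(9 + j) = -72 - 8*j)
-1071/n(-6, 4) + 41 = -1071/(-72 - 8*4) + 41 = -1071/(-72 - 32) + 41 = -1071/(-104) + 41 = -1071*(-1)/104 + 41 = -21*(-51/104) + 41 = 1071/104 + 41 = 5335/104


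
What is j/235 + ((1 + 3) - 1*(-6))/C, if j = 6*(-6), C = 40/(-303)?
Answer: -71349/940 ≈ -75.903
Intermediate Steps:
C = -40/303 (C = 40*(-1/303) = -40/303 ≈ -0.13201)
j = -36
j/235 + ((1 + 3) - 1*(-6))/C = -36/235 + ((1 + 3) - 1*(-6))/(-40/303) = -36*1/235 + (4 + 6)*(-303/40) = -36/235 + 10*(-303/40) = -36/235 - 303/4 = -71349/940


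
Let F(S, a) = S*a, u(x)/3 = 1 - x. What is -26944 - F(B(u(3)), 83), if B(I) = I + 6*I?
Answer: -23458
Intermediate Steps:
u(x) = 3 - 3*x (u(x) = 3*(1 - x) = 3 - 3*x)
B(I) = 7*I
-26944 - F(B(u(3)), 83) = -26944 - 7*(3 - 3*3)*83 = -26944 - 7*(3 - 9)*83 = -26944 - 7*(-6)*83 = -26944 - (-42)*83 = -26944 - 1*(-3486) = -26944 + 3486 = -23458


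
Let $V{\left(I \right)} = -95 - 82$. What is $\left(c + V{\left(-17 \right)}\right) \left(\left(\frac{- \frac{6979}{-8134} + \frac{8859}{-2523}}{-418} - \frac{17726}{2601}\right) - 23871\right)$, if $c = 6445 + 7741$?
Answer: $- \frac{32309309520930642437}{96588644796} \approx -3.345 \cdot 10^{8}$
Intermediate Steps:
$c = 14186$
$V{\left(I \right)} = -177$ ($V{\left(I \right)} = -95 - 82 = -177$)
$\left(c + V{\left(-17 \right)}\right) \left(\left(\frac{- \frac{6979}{-8134} + \frac{8859}{-2523}}{-418} - \frac{17726}{2601}\right) - 23871\right) = \left(14186 - 177\right) \left(\left(\frac{- \frac{6979}{-8134} + \frac{8859}{-2523}}{-418} - \frac{17726}{2601}\right) - 23871\right) = 14009 \left(\left(\left(\left(-6979\right) \left(- \frac{1}{8134}\right) + 8859 \left(- \frac{1}{2523}\right)\right) \left(- \frac{1}{418}\right) - \frac{17726}{2601}\right) - 23871\right) = 14009 \left(\left(\left(\frac{997}{1162} - \frac{2953}{841}\right) \left(- \frac{1}{418}\right) - \frac{17726}{2601}\right) - 23871\right) = 14009 \left(\left(\left(- \frac{2592909}{977242}\right) \left(- \frac{1}{418}\right) - \frac{17726}{2601}\right) - 23871\right) = 14009 \left(\left(\frac{235719}{37135196} - \frac{17726}{2601}\right) - 23871\right) = 14009 \left(- \frac{657645379177}{96588644796} - 23871\right) = 14009 \left(- \frac{2306325185304493}{96588644796}\right) = - \frac{32309309520930642437}{96588644796}$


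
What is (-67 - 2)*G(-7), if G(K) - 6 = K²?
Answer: -3795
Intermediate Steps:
G(K) = 6 + K²
(-67 - 2)*G(-7) = (-67 - 2)*(6 + (-7)²) = -69*(6 + 49) = -69*55 = -3795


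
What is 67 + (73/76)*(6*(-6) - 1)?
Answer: 2391/76 ≈ 31.461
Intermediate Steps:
67 + (73/76)*(6*(-6) - 1) = 67 + (73*(1/76))*(-36 - 1) = 67 + (73/76)*(-37) = 67 - 2701/76 = 2391/76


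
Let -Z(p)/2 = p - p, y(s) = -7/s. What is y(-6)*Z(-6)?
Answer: 0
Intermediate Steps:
Z(p) = 0 (Z(p) = -2*(p - p) = -2*0 = 0)
y(-6)*Z(-6) = -7/(-6)*0 = -7*(-1/6)*0 = (7/6)*0 = 0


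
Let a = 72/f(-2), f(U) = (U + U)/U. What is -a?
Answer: -36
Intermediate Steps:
f(U) = 2 (f(U) = (2*U)/U = 2)
a = 36 (a = 72/2 = 72*(1/2) = 36)
-a = -1*36 = -36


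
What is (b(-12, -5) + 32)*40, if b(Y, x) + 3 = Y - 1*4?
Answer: 520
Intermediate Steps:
b(Y, x) = -7 + Y (b(Y, x) = -3 + (Y - 1*4) = -3 + (Y - 4) = -3 + (-4 + Y) = -7 + Y)
(b(-12, -5) + 32)*40 = ((-7 - 12) + 32)*40 = (-19 + 32)*40 = 13*40 = 520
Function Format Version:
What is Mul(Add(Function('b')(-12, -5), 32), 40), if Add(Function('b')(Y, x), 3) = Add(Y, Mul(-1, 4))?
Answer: 520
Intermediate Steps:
Function('b')(Y, x) = Add(-7, Y) (Function('b')(Y, x) = Add(-3, Add(Y, Mul(-1, 4))) = Add(-3, Add(Y, -4)) = Add(-3, Add(-4, Y)) = Add(-7, Y))
Mul(Add(Function('b')(-12, -5), 32), 40) = Mul(Add(Add(-7, -12), 32), 40) = Mul(Add(-19, 32), 40) = Mul(13, 40) = 520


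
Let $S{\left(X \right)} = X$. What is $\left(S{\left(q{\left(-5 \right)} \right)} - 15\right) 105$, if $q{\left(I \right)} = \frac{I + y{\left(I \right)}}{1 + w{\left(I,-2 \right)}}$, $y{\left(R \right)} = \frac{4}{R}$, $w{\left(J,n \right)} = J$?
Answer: $- \frac{5691}{4} \approx -1422.8$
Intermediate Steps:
$q{\left(I \right)} = \frac{I + \frac{4}{I}}{1 + I}$
$\left(S{\left(q{\left(-5 \right)} \right)} - 15\right) 105 = \left(\frac{4 + \left(-5\right)^{2}}{\left(-5\right) \left(1 - 5\right)} - 15\right) 105 = \left(- \frac{4 + 25}{5 \left(-4\right)} - 15\right) 105 = \left(\left(- \frac{1}{5}\right) \left(- \frac{1}{4}\right) 29 - 15\right) 105 = \left(\frac{29}{20} - 15\right) 105 = \left(- \frac{271}{20}\right) 105 = - \frac{5691}{4}$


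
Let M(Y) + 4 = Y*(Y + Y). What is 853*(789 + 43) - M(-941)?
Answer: -1061262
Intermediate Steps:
M(Y) = -4 + 2*Y² (M(Y) = -4 + Y*(Y + Y) = -4 + Y*(2*Y) = -4 + 2*Y²)
853*(789 + 43) - M(-941) = 853*(789 + 43) - (-4 + 2*(-941)²) = 853*832 - (-4 + 2*885481) = 709696 - (-4 + 1770962) = 709696 - 1*1770958 = 709696 - 1770958 = -1061262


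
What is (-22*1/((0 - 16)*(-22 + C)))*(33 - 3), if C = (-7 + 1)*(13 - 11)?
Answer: -165/136 ≈ -1.2132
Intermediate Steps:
C = -12 (C = -6*2 = -12)
(-22*1/((0 - 16)*(-22 + C)))*(33 - 3) = (-22*1/((0 - 16)*(-22 - 12)))*(33 - 3) = -22/((-34*(-16)))*30 = -22/544*30 = -22*1/544*30 = -11/272*30 = -165/136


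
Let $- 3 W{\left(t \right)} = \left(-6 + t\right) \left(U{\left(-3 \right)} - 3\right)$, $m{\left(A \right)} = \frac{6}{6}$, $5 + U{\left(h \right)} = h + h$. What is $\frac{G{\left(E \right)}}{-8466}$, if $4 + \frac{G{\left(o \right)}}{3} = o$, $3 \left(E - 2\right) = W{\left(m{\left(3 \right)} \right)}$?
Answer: $\frac{44}{12699} \approx 0.0034648$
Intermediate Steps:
$U{\left(h \right)} = -5 + 2 h$ ($U{\left(h \right)} = -5 + \left(h + h\right) = -5 + 2 h$)
$m{\left(A \right)} = 1$ ($m{\left(A \right)} = 6 \cdot \frac{1}{6} = 1$)
$W{\left(t \right)} = -28 + \frac{14 t}{3}$ ($W{\left(t \right)} = - \frac{\left(-6 + t\right) \left(\left(-5 + 2 \left(-3\right)\right) - 3\right)}{3} = - \frac{\left(-6 + t\right) \left(\left(-5 - 6\right) - 3\right)}{3} = - \frac{\left(-6 + t\right) \left(-11 - 3\right)}{3} = - \frac{\left(-6 + t\right) \left(-14\right)}{3} = - \frac{84 - 14 t}{3} = -28 + \frac{14 t}{3}$)
$E = - \frac{52}{9}$ ($E = 2 + \frac{-28 + \frac{14}{3} \cdot 1}{3} = 2 + \frac{-28 + \frac{14}{3}}{3} = 2 + \frac{1}{3} \left(- \frac{70}{3}\right) = 2 - \frac{70}{9} = - \frac{52}{9} \approx -5.7778$)
$G{\left(o \right)} = -12 + 3 o$
$\frac{G{\left(E \right)}}{-8466} = \frac{-12 + 3 \left(- \frac{52}{9}\right)}{-8466} = \left(-12 - \frac{52}{3}\right) \left(- \frac{1}{8466}\right) = \left(- \frac{88}{3}\right) \left(- \frac{1}{8466}\right) = \frac{44}{12699}$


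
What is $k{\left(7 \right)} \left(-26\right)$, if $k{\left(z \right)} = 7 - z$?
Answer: $0$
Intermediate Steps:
$k{\left(7 \right)} \left(-26\right) = \left(7 - 7\right) \left(-26\right) = 0 \left(-26\right) = 0$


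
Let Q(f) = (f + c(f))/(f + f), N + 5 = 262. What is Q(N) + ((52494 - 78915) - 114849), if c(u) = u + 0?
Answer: -141269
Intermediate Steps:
N = 257 (N = -5 + 262 = 257)
c(u) = u
Q(f) = 1 (Q(f) = (f + f)/(f + f) = (2*f)/((2*f)) = (2*f)*(1/(2*f)) = 1)
Q(N) + ((52494 - 78915) - 114849) = 1 + ((52494 - 78915) - 114849) = 1 + (-26421 - 114849) = 1 - 141270 = -141269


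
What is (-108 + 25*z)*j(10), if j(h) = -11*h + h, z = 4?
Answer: 800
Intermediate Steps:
j(h) = -10*h
(-108 + 25*z)*j(10) = (-108 + 25*4)*(-10*10) = (-108 + 100)*(-100) = -8*(-100) = 800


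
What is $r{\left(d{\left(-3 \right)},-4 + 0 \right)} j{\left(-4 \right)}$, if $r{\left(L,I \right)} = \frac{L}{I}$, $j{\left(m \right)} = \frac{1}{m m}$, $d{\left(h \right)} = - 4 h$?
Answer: $- \frac{3}{16} \approx -0.1875$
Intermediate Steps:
$j{\left(m \right)} = \frac{1}{m^{2}}$
$r{\left(d{\left(-3 \right)},-4 + 0 \right)} j{\left(-4 \right)} = \frac{\left(-4\right) \left(-3\right) \frac{1}{-4 + 0}}{16} = \frac{12}{-4} \cdot \frac{1}{16} = 12 \left(- \frac{1}{4}\right) \frac{1}{16} = \left(-3\right) \frac{1}{16} = - \frac{3}{16}$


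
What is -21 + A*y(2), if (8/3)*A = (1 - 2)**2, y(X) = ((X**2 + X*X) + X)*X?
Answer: -27/2 ≈ -13.500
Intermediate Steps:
y(X) = X*(X + 2*X**2) (y(X) = ((X**2 + X**2) + X)*X = (2*X**2 + X)*X = (X + 2*X**2)*X = X*(X + 2*X**2))
A = 3/8 (A = 3*(1 - 2)**2/8 = (3/8)*(-1)**2 = (3/8)*1 = 3/8 ≈ 0.37500)
-21 + A*y(2) = -21 + 3*(2**2*(1 + 2*2))/8 = -21 + 3*(4*(1 + 4))/8 = -21 + 3*(4*5)/8 = -21 + (3/8)*20 = -21 + 15/2 = -27/2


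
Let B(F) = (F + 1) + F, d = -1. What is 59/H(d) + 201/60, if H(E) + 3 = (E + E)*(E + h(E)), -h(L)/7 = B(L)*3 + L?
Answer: 2639/1140 ≈ 2.3149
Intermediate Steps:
B(F) = 1 + 2*F (B(F) = (1 + F) + F = 1 + 2*F)
h(L) = -21 - 49*L (h(L) = -7*((1 + 2*L)*3 + L) = -7*((3 + 6*L) + L) = -7*(3 + 7*L) = -21 - 49*L)
H(E) = -3 + 2*E*(-21 - 48*E) (H(E) = -3 + (E + E)*(E + (-21 - 49*E)) = -3 + (2*E)*(-21 - 48*E) = -3 + 2*E*(-21 - 48*E))
59/H(d) + 201/60 = 59/(-3 - 96*(-1)² - 42*(-1)) + 201/60 = 59/(-3 - 96*1 + 42) + 201*(1/60) = 59/(-3 - 96 + 42) + 67/20 = 59/(-57) + 67/20 = 59*(-1/57) + 67/20 = -59/57 + 67/20 = 2639/1140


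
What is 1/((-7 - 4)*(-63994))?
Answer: 1/703934 ≈ 1.4206e-6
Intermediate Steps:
1/((-7 - 4)*(-63994)) = 1/(-11*(-63994)) = 1/703934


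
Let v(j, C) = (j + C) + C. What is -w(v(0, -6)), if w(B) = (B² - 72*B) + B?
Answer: -996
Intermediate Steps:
v(j, C) = j + 2*C (v(j, C) = (C + j) + C = j + 2*C)
w(B) = B² - 71*B
-w(v(0, -6)) = -(0 + 2*(-6))*(-71 + (0 + 2*(-6))) = -(0 - 12)*(-71 + (0 - 12)) = -(-12)*(-71 - 12) = -(-12)*(-83) = -1*996 = -996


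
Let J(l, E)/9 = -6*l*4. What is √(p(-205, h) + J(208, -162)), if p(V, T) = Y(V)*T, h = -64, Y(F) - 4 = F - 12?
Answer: 8*I*√489 ≈ 176.91*I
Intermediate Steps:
Y(F) = -8 + F (Y(F) = 4 + (F - 12) = 4 + (-12 + F) = -8 + F)
J(l, E) = -216*l (J(l, E) = 9*(-6*l*4) = 9*(-24*l) = -216*l)
p(V, T) = T*(-8 + V) (p(V, T) = (-8 + V)*T = T*(-8 + V))
√(p(-205, h) + J(208, -162)) = √(-64*(-8 - 205) - 216*208) = √(-64*(-213) - 44928) = √(13632 - 44928) = √(-31296) = 8*I*√489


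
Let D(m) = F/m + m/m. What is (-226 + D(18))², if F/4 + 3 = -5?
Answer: 4165681/81 ≈ 51428.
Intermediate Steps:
F = -32 (F = -12 + 4*(-5) = -12 - 20 = -32)
D(m) = 1 - 32/m (D(m) = -32/m + m/m = -32/m + 1 = 1 - 32/m)
(-226 + D(18))² = (-226 + (-32 + 18)/18)² = (-226 + (1/18)*(-14))² = (-226 - 7/9)² = (-2041/9)² = 4165681/81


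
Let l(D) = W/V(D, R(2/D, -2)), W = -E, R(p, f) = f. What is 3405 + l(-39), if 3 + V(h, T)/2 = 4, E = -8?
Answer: 3409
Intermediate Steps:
V(h, T) = 2 (V(h, T) = -6 + 2*4 = -6 + 8 = 2)
W = 8 (W = -1*(-8) = 8)
l(D) = 4 (l(D) = 8/2 = 8*(1/2) = 4)
3405 + l(-39) = 3405 + 4 = 3409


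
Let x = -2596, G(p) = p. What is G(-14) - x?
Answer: 2582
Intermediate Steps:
G(-14) - x = -14 - 1*(-2596) = -14 + 2596 = 2582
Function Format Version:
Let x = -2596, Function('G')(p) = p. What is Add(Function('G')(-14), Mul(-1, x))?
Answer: 2582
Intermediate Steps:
Add(Function('G')(-14), Mul(-1, x)) = Add(-14, Mul(-1, -2596)) = Add(-14, 2596) = 2582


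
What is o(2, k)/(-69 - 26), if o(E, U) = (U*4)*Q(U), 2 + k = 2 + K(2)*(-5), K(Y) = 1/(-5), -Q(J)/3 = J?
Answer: 12/95 ≈ 0.12632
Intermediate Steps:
Q(J) = -3*J
K(Y) = -⅕
k = 1 (k = -2 + (2 - ⅕*(-5)) = -2 + (2 + 1) = -2 + 3 = 1)
o(E, U) = -12*U² (o(E, U) = (U*4)*(-3*U) = (4*U)*(-3*U) = -12*U²)
o(2, k)/(-69 - 26) = (-12*1²)/(-69 - 26) = (-12*1)/(-95) = -1/95*(-12) = 12/95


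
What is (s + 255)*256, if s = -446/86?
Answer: 2749952/43 ≈ 63952.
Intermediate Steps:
s = -223/43 (s = -446*1/86 = -223/43 ≈ -5.1860)
(s + 255)*256 = (-223/43 + 255)*256 = (10742/43)*256 = 2749952/43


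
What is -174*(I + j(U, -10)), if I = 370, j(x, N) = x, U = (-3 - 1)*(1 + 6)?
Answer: -59508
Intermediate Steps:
U = -28 (U = -4*7 = -28)
-174*(I + j(U, -10)) = -174*(370 - 28) = -174*342 = -59508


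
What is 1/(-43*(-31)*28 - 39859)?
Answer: -1/2535 ≈ -0.00039448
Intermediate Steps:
1/(-43*(-31)*28 - 39859) = 1/(1333*28 - 39859) = 1/(37324 - 39859) = 1/(-2535) = -1/2535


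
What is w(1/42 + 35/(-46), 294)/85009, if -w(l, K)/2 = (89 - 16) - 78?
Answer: 10/85009 ≈ 0.00011763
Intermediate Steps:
w(l, K) = 10 (w(l, K) = -2*((89 - 16) - 78) = -2*(73 - 78) = -2*(-5) = 10)
w(1/42 + 35/(-46), 294)/85009 = 10/85009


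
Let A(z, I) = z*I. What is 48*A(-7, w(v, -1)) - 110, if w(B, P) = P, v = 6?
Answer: 226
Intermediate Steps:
A(z, I) = I*z
48*A(-7, w(v, -1)) - 110 = 48*(-1*(-7)) - 110 = 48*7 - 110 = 336 - 110 = 226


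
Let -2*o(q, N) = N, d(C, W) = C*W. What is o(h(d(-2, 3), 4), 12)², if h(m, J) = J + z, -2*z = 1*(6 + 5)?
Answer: 36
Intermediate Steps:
z = -11/2 (z = -(6 + 5)/2 = -11/2 ≈ -5.5000)
h(m, J) = -11/2 + J (h(m, J) = J - 11/2 = -11/2 + J)
o(q, N) = -N/2
o(h(d(-2, 3), 4), 12)² = (-½*12)² = (-6)² = 36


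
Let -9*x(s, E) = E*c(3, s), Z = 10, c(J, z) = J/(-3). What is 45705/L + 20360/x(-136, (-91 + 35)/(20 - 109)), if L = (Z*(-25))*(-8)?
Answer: 815481987/2800 ≈ 2.9124e+5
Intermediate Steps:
c(J, z) = -J/3 (c(J, z) = J*(-⅓) = -J/3)
x(s, E) = E/9 (x(s, E) = -E*(-⅓*3)/9 = -E*(-1)/9 = -(-1)*E/9 = E/9)
L = 2000 (L = (10*(-25))*(-8) = -250*(-8) = 2000)
45705/L + 20360/x(-136, (-91 + 35)/(20 - 109)) = 45705/2000 + 20360/((((-91 + 35)/(20 - 109))/9)) = 45705*(1/2000) + 20360/(((-56/(-89))/9)) = 9141/400 + 20360/(((-56*(-1/89))/9)) = 9141/400 + 20360/(((⅑)*(56/89))) = 9141/400 + 20360/(56/801) = 9141/400 + 20360*(801/56) = 9141/400 + 2038545/7 = 815481987/2800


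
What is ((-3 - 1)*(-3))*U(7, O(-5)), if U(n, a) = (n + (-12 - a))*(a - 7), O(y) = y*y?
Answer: -6480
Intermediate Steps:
O(y) = y²
U(n, a) = (-7 + a)*(-12 + n - a) (U(n, a) = (-12 + n - a)*(-7 + a) = (-7 + a)*(-12 + n - a))
((-3 - 1)*(-3))*U(7, O(-5)) = ((-3 - 1)*(-3))*(84 - ((-5)²)² - 7*7 - 5*(-5)² + (-5)²*7) = (-4*(-3))*(84 - 1*25² - 49 - 5*25 + 25*7) = 12*(84 - 1*625 - 49 - 125 + 175) = 12*(84 - 625 - 49 - 125 + 175) = 12*(-540) = -6480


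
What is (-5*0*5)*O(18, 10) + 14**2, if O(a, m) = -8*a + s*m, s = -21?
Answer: 196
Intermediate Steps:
O(a, m) = -21*m - 8*a (O(a, m) = -8*a - 21*m = -21*m - 8*a)
(-5*0*5)*O(18, 10) + 14**2 = (-5*0*5)*(-21*10 - 8*18) + 14**2 = (0*5)*(-210 - 144) + 196 = 0*(-354) + 196 = 0 + 196 = 196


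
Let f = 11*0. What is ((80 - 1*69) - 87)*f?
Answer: 0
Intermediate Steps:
f = 0
((80 - 1*69) - 87)*f = ((80 - 1*69) - 87)*0 = ((80 - 69) - 87)*0 = (11 - 87)*0 = -76*0 = 0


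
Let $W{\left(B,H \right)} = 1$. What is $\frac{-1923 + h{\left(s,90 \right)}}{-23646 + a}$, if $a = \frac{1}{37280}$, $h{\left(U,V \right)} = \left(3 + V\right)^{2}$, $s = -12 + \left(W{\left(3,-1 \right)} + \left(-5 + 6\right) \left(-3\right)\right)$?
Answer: $- \frac{13197120}{46395941} \approx -0.28445$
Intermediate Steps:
$s = -14$ ($s = -12 + \left(1 + \left(-5 + 6\right) \left(-3\right)\right) = -12 + \left(1 + 1 \left(-3\right)\right) = -12 + \left(1 - 3\right) = -12 - 2 = -14$)
$a = \frac{1}{37280} \approx 2.6824 \cdot 10^{-5}$
$\frac{-1923 + h{\left(s,90 \right)}}{-23646 + a} = \frac{-1923 + \left(3 + 90\right)^{2}}{-23646 + \frac{1}{37280}} = \frac{-1923 + 93^{2}}{- \frac{881522879}{37280}} = \left(-1923 + 8649\right) \left(- \frac{37280}{881522879}\right) = 6726 \left(- \frac{37280}{881522879}\right) = - \frac{13197120}{46395941}$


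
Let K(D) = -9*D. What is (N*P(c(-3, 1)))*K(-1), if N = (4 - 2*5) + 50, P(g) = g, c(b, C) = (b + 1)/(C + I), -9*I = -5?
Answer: -3564/7 ≈ -509.14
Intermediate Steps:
I = 5/9 (I = -1/9*(-5) = 5/9 ≈ 0.55556)
c(b, C) = (1 + b)/(5/9 + C) (c(b, C) = (b + 1)/(C + 5/9) = (1 + b)/(5/9 + C))
N = 44 (N = (4 - 10) + 50 = -6 + 50 = 44)
(N*P(c(-3, 1)))*K(-1) = (44*(9*(1 - 3)/(5 + 9*1)))*(-9*(-1)) = (44*(9*(-2)/(5 + 9)))*9 = (44*(9*(-2)/14))*9 = (44*(9*(1/14)*(-2)))*9 = (44*(-9/7))*9 = -396/7*9 = -3564/7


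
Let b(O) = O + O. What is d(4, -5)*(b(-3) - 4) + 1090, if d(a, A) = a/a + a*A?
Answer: 1280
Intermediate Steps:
d(a, A) = 1 + A*a
b(O) = 2*O
d(4, -5)*(b(-3) - 4) + 1090 = (1 - 5*4)*(2*(-3) - 4) + 1090 = (1 - 20)*(-6 - 4) + 1090 = -19*(-10) + 1090 = 190 + 1090 = 1280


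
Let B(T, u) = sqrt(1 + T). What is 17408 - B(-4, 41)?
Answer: 17408 - I*sqrt(3) ≈ 17408.0 - 1.732*I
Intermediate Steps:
17408 - B(-4, 41) = 17408 - sqrt(1 - 4) = 17408 - sqrt(-3) = 17408 - I*sqrt(3)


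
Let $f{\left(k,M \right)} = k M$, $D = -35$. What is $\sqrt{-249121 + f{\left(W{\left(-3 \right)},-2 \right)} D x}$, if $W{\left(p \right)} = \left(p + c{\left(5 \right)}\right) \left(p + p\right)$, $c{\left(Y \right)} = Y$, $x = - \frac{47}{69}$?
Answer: $\frac{i \sqrt{131482329}}{23} \approx 498.55 i$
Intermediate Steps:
$x = - \frac{47}{69}$ ($x = \left(-47\right) \frac{1}{69} = - \frac{47}{69} \approx -0.68116$)
$W{\left(p \right)} = 2 p \left(5 + p\right)$ ($W{\left(p \right)} = \left(p + 5\right) \left(p + p\right) = \left(5 + p\right) 2 p = 2 p \left(5 + p\right)$)
$f{\left(k,M \right)} = M k$
$\sqrt{-249121 + f{\left(W{\left(-3 \right)},-2 \right)} D x} = \sqrt{-249121 + - 2 \cdot 2 \left(-3\right) \left(5 - 3\right) \left(-35\right) \left(- \frac{47}{69}\right)} = \sqrt{-249121 + - 2 \cdot 2 \left(-3\right) 2 \left(-35\right) \left(- \frac{47}{69}\right)} = \sqrt{-249121 + \left(-2\right) \left(-12\right) \left(-35\right) \left(- \frac{47}{69}\right)} = \sqrt{-249121 + 24 \left(-35\right) \left(- \frac{47}{69}\right)} = \sqrt{-249121 - - \frac{13160}{23}} = \sqrt{-249121 + \frac{13160}{23}} = \sqrt{- \frac{5716623}{23}} = \frac{i \sqrt{131482329}}{23}$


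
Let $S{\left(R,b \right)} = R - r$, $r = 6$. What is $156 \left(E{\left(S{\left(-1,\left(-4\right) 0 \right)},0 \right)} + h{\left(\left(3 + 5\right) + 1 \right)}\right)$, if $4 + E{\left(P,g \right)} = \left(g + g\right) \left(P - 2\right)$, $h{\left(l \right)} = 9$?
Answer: $780$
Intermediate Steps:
$S{\left(R,b \right)} = -6 + R$ ($S{\left(R,b \right)} = R - 6 = -6 + R$)
$E{\left(P,g \right)} = -4 + 2 g \left(-2 + P\right)$ ($E{\left(P,g \right)} = -4 + \left(g + g\right) \left(P - 2\right) = -4 + 2 g \left(-2 + P\right)$)
$156 \left(E{\left(S{\left(-1,\left(-4\right) 0 \right)},0 \right)} + h{\left(\left(3 + 5\right) + 1 \right)}\right) = 156 \left(\left(-4 - 0 + 2 \left(-6 - 1\right) 0\right) + 9\right) = 156 \left(\left(-4 + 0 + 2 \left(-7\right) 0\right) + 9\right) = 156 \left(\left(-4 + 0 + 0\right) + 9\right) = 156 \left(-4 + 9\right) = 156 \cdot 5 = 780$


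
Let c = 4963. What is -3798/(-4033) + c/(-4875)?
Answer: -1500529/19660875 ≈ -0.076321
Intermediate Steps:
-3798/(-4033) + c/(-4875) = -3798/(-4033) + 4963/(-4875) = -3798*(-1/4033) + 4963*(-1/4875) = 3798/4033 - 4963/4875 = -1500529/19660875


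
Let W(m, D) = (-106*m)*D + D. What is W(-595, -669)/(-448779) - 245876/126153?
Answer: 1737539548981/18871605729 ≈ 92.072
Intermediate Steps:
W(m, D) = D - 106*D*m (W(m, D) = -106*D*m + D = D - 106*D*m)
W(-595, -669)/(-448779) - 245876/126153 = -669*(1 - 106*(-595))/(-448779) - 245876/126153 = -669*(1 + 63070)*(-1/448779) - 245876*1/126153 = -669*63071*(-1/448779) - 245876/126153 = -42194499*(-1/448779) - 245876/126153 = 14064833/149593 - 245876/126153 = 1737539548981/18871605729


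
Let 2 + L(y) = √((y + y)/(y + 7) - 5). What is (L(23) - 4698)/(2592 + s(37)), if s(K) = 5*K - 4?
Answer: -100/59 + 2*I*√195/41595 ≈ -1.6949 + 0.00067144*I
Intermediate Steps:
L(y) = -2 + √(-5 + 2*y/(7 + y)) (L(y) = -2 + √((y + y)/(y + 7) - 5) = -2 + √((2*y)/(7 + y) - 5) = -2 + √(2*y/(7 + y) - 5) = -2 + √(-5 + 2*y/(7 + y)))
s(K) = -4 + 5*K
(L(23) - 4698)/(2592 + s(37)) = ((-2 + √((-35 - 3*23)/(7 + 23))) - 4698)/(2592 + (-4 + 5*37)) = ((-2 + √((-35 - 69)/30)) - 4698)/(2592 + (-4 + 185)) = ((-2 + √((1/30)*(-104))) - 4698)/(2592 + 181) = ((-2 + √(-52/15)) - 4698)/2773 = ((-2 + 2*I*√195/15) - 4698)*(1/2773) = (-4700 + 2*I*√195/15)*(1/2773) = -100/59 + 2*I*√195/41595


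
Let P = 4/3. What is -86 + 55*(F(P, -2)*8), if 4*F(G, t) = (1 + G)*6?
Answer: 1454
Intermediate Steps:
P = 4/3 (P = 4*(⅓) = 4/3 ≈ 1.3333)
F(G, t) = 3/2 + 3*G/2 (F(G, t) = ((1 + G)*6)/4 = (6 + 6*G)/4 = 3/2 + 3*G/2)
-86 + 55*(F(P, -2)*8) = -86 + 55*((3/2 + (3/2)*(4/3))*8) = -86 + 55*((3/2 + 2)*8) = -86 + 55*((7/2)*8) = -86 + 55*28 = -86 + 1540 = 1454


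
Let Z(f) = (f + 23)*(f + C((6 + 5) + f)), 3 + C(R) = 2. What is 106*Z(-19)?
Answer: -8480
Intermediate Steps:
C(R) = -1 (C(R) = -3 + 2 = -1)
Z(f) = (-1 + f)*(23 + f) (Z(f) = (f + 23)*(f - 1) = (23 + f)*(-1 + f) = (-1 + f)*(23 + f))
106*Z(-19) = 106*(-23 + (-19)**2 + 22*(-19)) = 106*(-23 + 361 - 418) = 106*(-80) = -8480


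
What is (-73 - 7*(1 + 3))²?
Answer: 10201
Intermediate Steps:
(-73 - 7*(1 + 3))² = (-73 - 7*4)² = (-73 - 28)² = (-101)² = 10201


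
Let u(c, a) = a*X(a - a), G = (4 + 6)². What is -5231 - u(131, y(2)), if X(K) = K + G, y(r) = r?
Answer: -5431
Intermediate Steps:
G = 100 (G = 10² = 100)
X(K) = 100 + K (X(K) = K + 100 = 100 + K)
u(c, a) = 100*a (u(c, a) = a*(100 + (a - a)) = a*(100 + 0) = a*100 = 100*a)
-5231 - u(131, y(2)) = -5231 - 100*2 = -5231 - 1*200 = -5231 - 200 = -5431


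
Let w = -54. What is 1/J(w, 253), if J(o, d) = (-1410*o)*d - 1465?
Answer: 1/19261955 ≈ 5.1916e-8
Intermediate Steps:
J(o, d) = -1465 - 1410*d*o (J(o, d) = -1410*d*o - 1465 = -1465 - 1410*d*o)
1/J(w, 253) = 1/(-1465 - 1410*253*(-54)) = 1/(-1465 + 19263420) = 1/19261955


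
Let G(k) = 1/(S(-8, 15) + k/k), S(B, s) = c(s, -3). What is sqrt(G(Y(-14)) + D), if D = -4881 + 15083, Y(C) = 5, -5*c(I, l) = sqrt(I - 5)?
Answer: sqrt(51015 - 10202*sqrt(10))/sqrt(5 - sqrt(10)) ≈ 101.02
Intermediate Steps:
c(I, l) = -sqrt(-5 + I)/5 (c(I, l) = -sqrt(I - 5)/5 = -sqrt(-5 + I)/5)
S(B, s) = -sqrt(-5 + s)/5
D = 10202
G(k) = 1/(1 - sqrt(10)/5) (G(k) = 1/(-sqrt(-5 + 15)/5 + k/k) = 1/(-sqrt(10)/5 + 1) = 1/(1 - sqrt(10)/5))
sqrt(G(Y(-14)) + D) = sqrt((5/3 + sqrt(10)/3) + 10202) = sqrt(30611/3 + sqrt(10)/3)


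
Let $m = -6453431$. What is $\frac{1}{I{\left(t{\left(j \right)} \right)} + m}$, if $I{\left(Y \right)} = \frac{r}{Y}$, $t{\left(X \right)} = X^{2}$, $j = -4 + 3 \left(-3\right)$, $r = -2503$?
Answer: $- \frac{169}{1090632342} \approx -1.5496 \cdot 10^{-7}$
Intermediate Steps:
$j = -13$ ($j = -4 - 9 = -13$)
$I{\left(Y \right)} = - \frac{2503}{Y}$
$\frac{1}{I{\left(t{\left(j \right)} \right)} + m} = \frac{1}{- \frac{2503}{\left(-13\right)^{2}} - 6453431} = \frac{1}{- \frac{2503}{169} - 6453431} = \frac{1}{- \frac{1090632342}{169}} = - \frac{169}{1090632342}$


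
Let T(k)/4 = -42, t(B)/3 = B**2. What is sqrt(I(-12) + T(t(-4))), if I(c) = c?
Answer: 6*I*sqrt(5) ≈ 13.416*I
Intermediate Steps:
t(B) = 3*B**2
T(k) = -168 (T(k) = 4*(-42) = -168)
sqrt(I(-12) + T(t(-4))) = sqrt(-12 - 168) = sqrt(-180) = 6*I*sqrt(5)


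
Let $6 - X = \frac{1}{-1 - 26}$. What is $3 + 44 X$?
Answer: $\frac{7253}{27} \approx 268.63$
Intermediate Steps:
$X = \frac{163}{27}$ ($X = 6 - \frac{1}{-1 - 26} = 6 - \frac{1}{-27} = 6 - - \frac{1}{27} = 6 + \frac{1}{27} = \frac{163}{27} \approx 6.037$)
$3 + 44 X = 3 + 44 \cdot \frac{163}{27} = 3 + \frac{7172}{27} = \frac{7253}{27}$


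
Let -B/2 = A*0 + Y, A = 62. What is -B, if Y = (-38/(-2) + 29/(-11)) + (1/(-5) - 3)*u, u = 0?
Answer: 360/11 ≈ 32.727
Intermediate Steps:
Y = 180/11 (Y = (-38/(-2) + 29/(-11)) + (1/(-5) - 3)*0 = (-38*(-1/2) + 29*(-1/11)) + (-1/5 - 3)*0 = (19 - 29/11) - 16/5*0 = 180/11 + 0 = 180/11 ≈ 16.364)
B = -360/11 (B = -2*(62*0 + 180/11) = -2*(0 + 180/11) = -2*180/11 = -360/11 ≈ -32.727)
-B = -1*(-360/11) = 360/11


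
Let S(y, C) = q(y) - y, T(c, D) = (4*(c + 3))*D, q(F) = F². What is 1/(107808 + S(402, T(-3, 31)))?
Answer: 1/269010 ≈ 3.7173e-6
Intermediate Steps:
T(c, D) = D*(12 + 4*c) (T(c, D) = (4*(3 + c))*D = (12 + 4*c)*D = D*(12 + 4*c))
S(y, C) = y² - y
1/(107808 + S(402, T(-3, 31))) = 1/(107808 + 402*(-1 + 402)) = 1/(107808 + 402*401) = 1/(107808 + 161202) = 1/269010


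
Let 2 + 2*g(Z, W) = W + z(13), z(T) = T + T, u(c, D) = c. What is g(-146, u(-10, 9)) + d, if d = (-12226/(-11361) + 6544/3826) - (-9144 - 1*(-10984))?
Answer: -39777114439/21733593 ≈ -1830.2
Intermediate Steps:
z(T) = 2*T
g(Z, W) = 12 + W/2 (g(Z, W) = -1 + (W + 2*13)/2 = -1 + (W + 26)/2 = -1 + (26 + W)/2 = -1 + (13 + W/2) = 12 + W/2)
d = -39929249590/21733593 (d = (-12226*(-1/11361) + 6544*(1/3826)) - (-9144 + 10984) = (12226/11361 + 3272/1913) - 1*1840 = 60561530/21733593 - 1840 = -39929249590/21733593 ≈ -1837.2)
g(-146, u(-10, 9)) + d = (12 + (1/2)*(-10)) - 39929249590/21733593 = (12 - 5) - 39929249590/21733593 = 7 - 39929249590/21733593 = -39777114439/21733593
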